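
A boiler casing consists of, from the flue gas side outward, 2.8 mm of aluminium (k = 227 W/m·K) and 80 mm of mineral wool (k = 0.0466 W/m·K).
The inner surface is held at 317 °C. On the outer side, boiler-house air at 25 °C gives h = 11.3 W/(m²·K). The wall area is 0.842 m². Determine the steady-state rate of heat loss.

Treating each layer as a thermal resistance in series:
R_aluminium = L/(kA) = 0.0028/(227×0.842) = 1.465×10^-5 K/W
R_mineral wool = L/(kA) = 0.08/(0.0466×0.842) = 2.039 K/W
R_outer film = 1/(h_o·A) = 1/(11.3×0.842) = 0.1051 K/W
R_total = 2.144 K/W
Q = ΔT / R_total = 292 / 2.144

Q ≈ 136 W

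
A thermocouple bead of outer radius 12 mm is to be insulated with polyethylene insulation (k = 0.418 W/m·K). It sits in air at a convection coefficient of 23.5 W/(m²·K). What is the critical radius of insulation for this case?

r_cr ≈ 35.6 mm

For a sphere r_cr = 2k/h = 2×0.418/23.5
r_cr = 35.6 mm; since the bare radius (12 mm) is below r_cr, adding a thin layer of insulation will *increase* heat loss.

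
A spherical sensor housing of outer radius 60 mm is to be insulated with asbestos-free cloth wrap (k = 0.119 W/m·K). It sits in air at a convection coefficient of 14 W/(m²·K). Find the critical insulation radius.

For a sphere r_cr = 2k/h = 2×0.119/14
r_cr = 17 mm; since the bare radius (60 mm) is above r_cr, any added insulation will reduce heat loss.

r_cr ≈ 17 mm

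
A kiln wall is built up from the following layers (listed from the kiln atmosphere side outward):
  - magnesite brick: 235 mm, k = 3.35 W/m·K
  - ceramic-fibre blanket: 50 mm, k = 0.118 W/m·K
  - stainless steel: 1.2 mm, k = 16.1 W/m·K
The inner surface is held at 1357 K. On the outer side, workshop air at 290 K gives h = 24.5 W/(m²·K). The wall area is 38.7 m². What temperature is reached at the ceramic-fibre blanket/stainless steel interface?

Model the wall as resistances in series:
R_magnesite brick = L/(kA) = 0.235/(3.35×38.7) = 0.001813 K/W
R_ceramic-fibre blanket = L/(kA) = 0.05/(0.118×38.7) = 0.01095 K/W
R_stainless steel = L/(kA) = 0.0012/(16.1×38.7) = 1.926×10^-6 K/W
R_outer film = 1/(h_o·A) = 1/(24.5×38.7) = 0.001055 K/W
R_total = 0.01382 K/W;  Q = ΔT/R_total = 1067/0.01382 = 77220 W
T_interface = T_inner − Q·ΣR(inner→interface) = 1357 − 77200×0.01276

T ≈ 372 K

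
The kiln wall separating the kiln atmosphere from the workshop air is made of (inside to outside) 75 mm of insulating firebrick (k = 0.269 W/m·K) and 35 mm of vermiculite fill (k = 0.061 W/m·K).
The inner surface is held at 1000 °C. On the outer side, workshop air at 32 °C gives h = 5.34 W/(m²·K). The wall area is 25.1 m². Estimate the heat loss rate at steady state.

Q ≈ 23400 W

Series thermal resistances:
R_insulating firebrick = L/(kA) = 0.075/(0.269×25.1) = 0.01111 K/W
R_vermiculite fill = L/(kA) = 0.035/(0.061×25.1) = 0.02286 K/W
R_outer film = 1/(h_o·A) = 1/(5.34×25.1) = 0.007461 K/W
R_total = 0.04143 K/W
Q = ΔT / R_total = 968 / 0.04143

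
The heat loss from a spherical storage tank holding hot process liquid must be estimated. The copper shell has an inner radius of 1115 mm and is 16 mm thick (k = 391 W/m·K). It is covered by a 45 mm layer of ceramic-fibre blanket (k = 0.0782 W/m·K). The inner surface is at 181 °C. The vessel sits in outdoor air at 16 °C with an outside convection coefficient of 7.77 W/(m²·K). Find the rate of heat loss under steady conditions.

Radial (spherical) resistances in series:
R_copper shell = (1/1.115 − 1/1.131)/(4π×391) = 2.582×10^-6 K/W
R_ceramic-fibre blanket = (1/1.131 − 1/1.176)/(4π×0.0782) = 0.03443 K/W
R_outer film = 1/(h·4πr_o²) = 1/(7.77×4π×1.176²) = 0.007406 K/W
R_total = 0.04184 K/W
Q = ΔT/R_total = 165/0.04184

Q ≈ 3940 W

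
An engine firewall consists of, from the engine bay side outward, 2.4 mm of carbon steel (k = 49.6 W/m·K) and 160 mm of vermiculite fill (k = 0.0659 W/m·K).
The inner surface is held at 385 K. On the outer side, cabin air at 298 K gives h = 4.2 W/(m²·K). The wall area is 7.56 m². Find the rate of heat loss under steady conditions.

Q ≈ 247 W

Using the resistance-network approach (series):
R_carbon steel = L/(kA) = 0.0024/(49.6×7.56) = 6.4×10^-6 K/W
R_vermiculite fill = L/(kA) = 0.16/(0.0659×7.56) = 0.3212 K/W
R_outer film = 1/(h_o·A) = 1/(4.2×7.56) = 0.03149 K/W
R_total = 0.3527 K/W
Q = ΔT / R_total = 87 / 0.3527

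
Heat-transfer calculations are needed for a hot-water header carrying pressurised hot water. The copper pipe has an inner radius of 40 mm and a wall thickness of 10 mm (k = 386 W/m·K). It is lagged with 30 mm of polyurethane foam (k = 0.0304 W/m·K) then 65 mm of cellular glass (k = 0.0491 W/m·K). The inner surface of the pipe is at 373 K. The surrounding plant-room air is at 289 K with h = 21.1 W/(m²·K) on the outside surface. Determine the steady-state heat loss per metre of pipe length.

Treating each annulus and film as a series resistance:
R_copper pipe wall = ln(50/40)/(2π×386×1) = 9.201×10^-5 K/W
R_polyurethane foam = ln(80/50)/(2π×0.0304×1) = 2.461 K/W
R_cellular glass = ln(145/80)/(2π×0.0491×1) = 1.928 K/W
R_outer film = 1/(h_o·2πr_oL) = 1/(21.1×2π×0.145×1) = 0.05202 K/W
R_total = 4.44 K/W
Q = ΔT/R_total = 84/4.44

q′ ≈ 18.9 W/m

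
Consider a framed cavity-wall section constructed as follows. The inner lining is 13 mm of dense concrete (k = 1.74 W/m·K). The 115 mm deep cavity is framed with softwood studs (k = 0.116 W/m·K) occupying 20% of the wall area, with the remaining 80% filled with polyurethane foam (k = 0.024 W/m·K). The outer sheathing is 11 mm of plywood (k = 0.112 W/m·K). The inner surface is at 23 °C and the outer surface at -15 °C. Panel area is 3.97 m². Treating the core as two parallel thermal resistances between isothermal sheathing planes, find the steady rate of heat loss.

Sheathing layers in series; stud and cavity paths in parallel between them.
R_inner = 0.013/(1.74×3.97) = 0.001882 K/W
R_stud  = 0.115/(0.116×0.2×3.97) = 1.249 K/W
R_cav   = 0.115/(0.024×0.8×3.97) = 1.509 K/W
1/R_core = 1/R_stud + 1/R_cav → R_core = 0.6832 K/W
R_outer = 0.011/(0.112×3.97) = 0.02474 K/W
R_total = 0.7098 K/W
Q = ΔT/R_total = 38/0.7098

Q ≈ 53.5 W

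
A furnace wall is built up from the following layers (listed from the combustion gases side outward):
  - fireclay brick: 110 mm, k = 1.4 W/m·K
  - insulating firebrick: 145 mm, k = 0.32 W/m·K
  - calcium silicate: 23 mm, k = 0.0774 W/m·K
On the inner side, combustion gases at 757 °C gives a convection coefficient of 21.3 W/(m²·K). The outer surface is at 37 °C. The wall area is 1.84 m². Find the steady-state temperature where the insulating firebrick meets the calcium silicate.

Model the wall as resistances in series:
R_inner film = 1/(h_i·A) = 1/(21.3×1.84) = 0.02552 K/W
R_fireclay brick = L/(kA) = 0.11/(1.4×1.84) = 0.0427 K/W
R_insulating firebrick = L/(kA) = 0.145/(0.32×1.84) = 0.2463 K/W
R_calcium silicate = L/(kA) = 0.023/(0.0774×1.84) = 0.1615 K/W
R_total = 0.476 K/W;  Q = ΔT/R_total = 720/0.476 = 1513 W
T_interface = T_inner − Q·ΣR(inner→interface) = 757 − 1510×0.3145

T ≈ 281 °C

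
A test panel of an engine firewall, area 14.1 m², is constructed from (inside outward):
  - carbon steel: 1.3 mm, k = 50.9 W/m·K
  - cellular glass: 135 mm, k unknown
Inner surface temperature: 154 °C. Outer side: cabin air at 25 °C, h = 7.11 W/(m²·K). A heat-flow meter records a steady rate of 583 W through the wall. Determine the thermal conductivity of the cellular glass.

Treating each layer as a thermal resistance in series:
R_carbon steel = L/(kA) = 0.0013/(50.9×14.1) = 1.811×10^-6 K/W
R_outer film = 1/(h_o·A) = 1/(7.11×14.1) = 0.009975 K/W
Sum of known resistances R_other = 0.009977 K/W
Total R = ΔT/Q = 129/583 = 0.2213 K/W
R_cellular glass = R_total − R_other = 0.2113 K/W
k = L/(R·A) = 0.135/(0.2113×14.1)

k ≈ 0.0453 W/(m·K)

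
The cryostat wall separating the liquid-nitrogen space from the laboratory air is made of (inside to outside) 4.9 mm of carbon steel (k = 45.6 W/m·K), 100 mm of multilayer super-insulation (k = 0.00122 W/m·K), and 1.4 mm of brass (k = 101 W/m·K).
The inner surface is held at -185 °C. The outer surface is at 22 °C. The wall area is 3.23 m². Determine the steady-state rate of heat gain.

Series thermal resistances:
R_carbon steel = L/(kA) = 0.0049/(45.6×3.23) = 3.327×10^-5 K/W
R_multilayer super-insulation = L/(kA) = 0.1/(0.00122×3.23) = 25.38 K/W
R_brass = L/(kA) = 0.0014/(101×3.23) = 4.291×10^-6 K/W
R_total = 25.38 K/W
Q = ΔT / R_total = 207 / 25.38

Q ≈ 8.16 W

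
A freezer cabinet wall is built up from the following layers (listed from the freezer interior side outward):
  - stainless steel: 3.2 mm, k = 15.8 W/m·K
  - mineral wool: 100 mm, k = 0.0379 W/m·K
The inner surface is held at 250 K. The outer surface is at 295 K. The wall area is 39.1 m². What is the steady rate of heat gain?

Q ≈ 667 W

Series thermal resistances:
R_stainless steel = L/(kA) = 0.0032/(15.8×39.1) = 5.18×10^-6 K/W
R_mineral wool = L/(kA) = 0.1/(0.0379×39.1) = 0.06748 K/W
R_total = 0.06749 K/W
Q = ΔT / R_total = 45 / 0.06749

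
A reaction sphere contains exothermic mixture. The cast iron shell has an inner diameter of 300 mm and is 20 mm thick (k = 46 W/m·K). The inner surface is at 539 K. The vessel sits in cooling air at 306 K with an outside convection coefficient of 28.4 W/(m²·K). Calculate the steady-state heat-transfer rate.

Q ≈ 2370 W

For a spherical shell R = (1/r₁ − 1/r₂)/(4πk); film R = 1/(h·4πr²). In series:
R_cast iron shell = (1/0.15 − 1/0.17)/(4π×46) = 0.001357 K/W
R_outer film = 1/(h·4πr_o²) = 1/(28.4×4π×0.17²) = 0.09696 K/W
R_total = 0.09831 K/W
Q = ΔT/R_total = 233/0.09831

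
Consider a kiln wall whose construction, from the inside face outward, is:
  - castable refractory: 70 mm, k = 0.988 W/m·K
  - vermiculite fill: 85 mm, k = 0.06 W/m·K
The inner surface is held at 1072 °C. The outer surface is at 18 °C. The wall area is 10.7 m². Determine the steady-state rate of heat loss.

Model the wall as resistances in series:
R_castable refractory = L/(kA) = 0.07/(0.988×10.7) = 0.006622 K/W
R_vermiculite fill = L/(kA) = 0.085/(0.06×10.7) = 0.1324 K/W
R_total = 0.139 K/W
Q = ΔT / R_total = 1054 / 0.139

Q ≈ 7580 W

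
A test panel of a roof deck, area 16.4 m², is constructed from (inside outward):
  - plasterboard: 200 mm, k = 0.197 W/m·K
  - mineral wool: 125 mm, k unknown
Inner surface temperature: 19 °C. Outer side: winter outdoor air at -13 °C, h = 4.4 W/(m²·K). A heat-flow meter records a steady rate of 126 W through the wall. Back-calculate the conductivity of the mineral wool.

Using the resistance-network approach (series):
R_plasterboard = L/(kA) = 0.2/(0.197×16.4) = 0.0619 K/W
R_outer film = 1/(h_o·A) = 1/(4.4×16.4) = 0.01386 K/W
Sum of known resistances R_other = 0.07576 K/W
Total R = ΔT/Q = 32/126 = 0.254 K/W
R_mineral wool = R_total − R_other = 0.1782 K/W
k = L/(R·A) = 0.125/(0.1782×16.4)

k ≈ 0.0428 W/(m·K)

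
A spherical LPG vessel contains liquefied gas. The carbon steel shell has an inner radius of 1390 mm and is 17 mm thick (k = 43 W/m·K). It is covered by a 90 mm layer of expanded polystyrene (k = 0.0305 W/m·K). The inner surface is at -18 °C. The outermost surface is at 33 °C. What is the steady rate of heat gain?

Q ≈ 457 W

Spherical conduction: R = (1/r_in − 1/r_out)/(4πk) per layer; series-sum.
R_carbon steel shell = (1/1.39 − 1/1.407)/(4π×43) = 1.609×10^-5 K/W
R_expanded polystyrene = (1/1.407 − 1/1.497)/(4π×0.0305) = 0.1115 K/W
R_total = 0.1115 K/W
Q = ΔT/R_total = 51/0.1115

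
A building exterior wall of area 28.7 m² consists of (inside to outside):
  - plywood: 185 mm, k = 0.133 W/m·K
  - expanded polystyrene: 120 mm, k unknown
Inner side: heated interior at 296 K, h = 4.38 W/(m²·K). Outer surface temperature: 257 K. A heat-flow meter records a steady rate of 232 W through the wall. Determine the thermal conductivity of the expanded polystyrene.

k ≈ 0.0374 W/(m·K)

Thermal resistances in series:
R_inner film = 1/(h_i·A) = 1/(4.38×28.7) = 0.007955 K/W
R_plywood = L/(kA) = 0.185/(0.133×28.7) = 0.04847 K/W
Sum of known resistances R_other = 0.05642 K/W
Total R = ΔT/Q = 39/232 = 0.1681 K/W
R_expanded polystyrene = R_total − R_other = 0.1117 K/W
k = L/(R·A) = 0.12/(0.1117×28.7)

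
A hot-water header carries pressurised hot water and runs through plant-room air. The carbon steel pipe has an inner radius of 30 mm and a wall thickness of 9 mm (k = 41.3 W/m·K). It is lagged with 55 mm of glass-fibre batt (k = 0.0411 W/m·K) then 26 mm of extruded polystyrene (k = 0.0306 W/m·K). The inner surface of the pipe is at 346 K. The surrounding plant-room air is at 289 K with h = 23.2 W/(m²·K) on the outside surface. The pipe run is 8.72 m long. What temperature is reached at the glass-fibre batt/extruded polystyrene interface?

Per-layer cylindrical resistances, series-summed:
R_carbon steel pipe wall = ln(39/30)/(2π×41.3×8.72) = 1.159×10^-4 K/W
R_glass-fibre batt = ln(94/39)/(2π×0.0411×8.72) = 0.3907 K/W
R_extruded polystyrene = ln(120/94)/(2π×0.0306×8.72) = 0.1457 K/W
R_outer film = 1/(h_o·2πr_oL) = 1/(23.2×2π×0.12×8.72) = 0.006556 K/W
R_total = 0.543 K/W
Q = ΔT/R_total = 57/0.543
Q = 105 W
T_interface = T_inner − Q·ΣR(inner→interface) = 346 − 105×0.3908

T ≈ 305 K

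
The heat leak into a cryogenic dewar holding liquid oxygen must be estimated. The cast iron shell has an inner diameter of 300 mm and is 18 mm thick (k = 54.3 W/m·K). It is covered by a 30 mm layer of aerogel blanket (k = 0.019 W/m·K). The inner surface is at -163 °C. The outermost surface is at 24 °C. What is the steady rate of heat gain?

Radial (spherical) resistances in series:
R_cast iron shell = (1/0.15 − 1/0.168)/(4π×54.3) = 0.001047 K/W
R_aerogel blanket = (1/0.168 − 1/0.198)/(4π×0.019) = 3.777 K/W
R_total = 3.778 K/W
Q = ΔT/R_total = 187/3.778

Q ≈ 49.5 W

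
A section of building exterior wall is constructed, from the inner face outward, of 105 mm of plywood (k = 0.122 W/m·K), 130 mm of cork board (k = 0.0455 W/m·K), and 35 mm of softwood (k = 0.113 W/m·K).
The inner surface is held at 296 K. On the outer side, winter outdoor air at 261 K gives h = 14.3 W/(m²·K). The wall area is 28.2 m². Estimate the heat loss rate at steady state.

Series thermal resistances:
R_plywood = L/(kA) = 0.105/(0.122×28.2) = 0.03052 K/W
R_cork board = L/(kA) = 0.13/(0.0455×28.2) = 0.1013 K/W
R_softwood = L/(kA) = 0.035/(0.113×28.2) = 0.01098 K/W
R_outer film = 1/(h_o·A) = 1/(14.3×28.2) = 0.00248 K/W
R_total = 0.1453 K/W
Q = ΔT / R_total = 35 / 0.1453

Q ≈ 241 W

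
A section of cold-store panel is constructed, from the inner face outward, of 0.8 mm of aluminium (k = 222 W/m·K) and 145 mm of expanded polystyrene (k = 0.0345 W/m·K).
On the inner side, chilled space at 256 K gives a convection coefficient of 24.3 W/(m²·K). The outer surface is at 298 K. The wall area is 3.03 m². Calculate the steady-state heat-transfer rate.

Series thermal resistances:
R_inner film = 1/(h_i·A) = 1/(24.3×3.03) = 0.01358 K/W
R_aluminium = L/(kA) = 0.0008/(222×3.03) = 1.189×10^-6 K/W
R_expanded polystyrene = L/(kA) = 0.145/(0.0345×3.03) = 1.387 K/W
R_total = 1.401 K/W
Q = ΔT / R_total = 42 / 1.401

Q ≈ 30 W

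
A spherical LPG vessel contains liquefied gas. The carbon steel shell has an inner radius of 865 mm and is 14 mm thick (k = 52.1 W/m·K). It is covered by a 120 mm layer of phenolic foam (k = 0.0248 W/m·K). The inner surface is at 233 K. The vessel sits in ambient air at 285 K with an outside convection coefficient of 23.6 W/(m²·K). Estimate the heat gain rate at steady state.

For a spherical shell R = (1/r₁ − 1/r₂)/(4πk); film R = 1/(h·4πr²). In series:
R_carbon steel shell = (1/0.865 − 1/0.879)/(4π×52.1) = 2.812×10^-5 K/W
R_phenolic foam = (1/0.879 − 1/0.999)/(4π×0.0248) = 0.4385 K/W
R_outer film = 1/(h·4πr_o²) = 1/(23.6×4π×0.999²) = 0.003379 K/W
R_total = 0.4419 K/W
Q = ΔT/R_total = 52/0.4419

Q ≈ 118 W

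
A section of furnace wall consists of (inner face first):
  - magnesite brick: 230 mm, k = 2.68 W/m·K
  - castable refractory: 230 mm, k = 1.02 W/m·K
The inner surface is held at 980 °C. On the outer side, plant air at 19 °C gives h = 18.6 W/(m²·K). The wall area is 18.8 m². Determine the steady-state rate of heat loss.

Thermal resistances in series:
R_magnesite brick = L/(kA) = 0.23/(2.68×18.8) = 0.004565 K/W
R_castable refractory = L/(kA) = 0.23/(1.02×18.8) = 0.01199 K/W
R_outer film = 1/(h_o·A) = 1/(18.6×18.8) = 0.00286 K/W
R_total = 0.01942 K/W
Q = ΔT / R_total = 961 / 0.01942

Q ≈ 49500 W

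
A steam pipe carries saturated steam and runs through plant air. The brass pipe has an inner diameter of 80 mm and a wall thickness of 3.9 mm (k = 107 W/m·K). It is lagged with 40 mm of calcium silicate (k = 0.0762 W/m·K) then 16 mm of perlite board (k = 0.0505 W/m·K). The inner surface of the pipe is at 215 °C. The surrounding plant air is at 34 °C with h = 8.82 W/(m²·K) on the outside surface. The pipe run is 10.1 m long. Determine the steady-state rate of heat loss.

Cylindrical conduction, so R = ln(r₂/r₁)/(2πkL) per layer, in series:
R_brass pipe wall = ln(43.9/40)/(2π×107×10.1) = 1.37×10^-5 K/W
R_calcium silicate = ln(83.9/43.9)/(2π×0.0762×10.1) = 0.1339 K/W
R_perlite board = ln(99.9/83.9)/(2π×0.0505×10.1) = 0.05446 K/W
R_outer film = 1/(h_o·2πr_oL) = 1/(8.82×2π×0.0999×10.1) = 0.01788 K/W
R_total = 0.2063 K/W
Q = ΔT/R_total = 181/0.2063

Q ≈ 877 W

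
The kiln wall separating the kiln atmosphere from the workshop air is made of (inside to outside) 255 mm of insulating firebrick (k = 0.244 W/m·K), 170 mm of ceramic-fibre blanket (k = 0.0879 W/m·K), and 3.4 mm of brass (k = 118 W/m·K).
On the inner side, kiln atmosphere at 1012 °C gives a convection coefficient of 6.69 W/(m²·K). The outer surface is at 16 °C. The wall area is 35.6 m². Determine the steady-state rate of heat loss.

Q ≈ 11300 W

Series thermal resistances:
R_inner film = 1/(h_i·A) = 1/(6.69×35.6) = 0.004199 K/W
R_insulating firebrick = L/(kA) = 0.255/(0.244×35.6) = 0.02936 K/W
R_ceramic-fibre blanket = L/(kA) = 0.17/(0.0879×35.6) = 0.05433 K/W
R_brass = L/(kA) = 0.0034/(118×35.6) = 8.094×10^-7 K/W
R_total = 0.08788 K/W
Q = ΔT / R_total = 996 / 0.08788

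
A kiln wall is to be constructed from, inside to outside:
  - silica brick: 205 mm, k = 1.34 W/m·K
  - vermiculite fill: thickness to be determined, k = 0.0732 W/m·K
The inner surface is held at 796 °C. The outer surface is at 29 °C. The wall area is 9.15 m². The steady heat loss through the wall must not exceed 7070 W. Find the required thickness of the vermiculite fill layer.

Series thermal resistances:
R_silica brick = L/(kA) = 0.205/(1.34×9.15) = 0.01672 K/W
Sum of the known resistances R_other = 0.01672 K/W
Required total resistance R_tot = ΔT/Q_allow = 767/7070 = 0.1085 K/W
R_vermiculite fill = R_tot − R_other = 0.09177 K/W
L = R·k·A = 0.09177×0.0732×9.15

L ≈ 61.5 mm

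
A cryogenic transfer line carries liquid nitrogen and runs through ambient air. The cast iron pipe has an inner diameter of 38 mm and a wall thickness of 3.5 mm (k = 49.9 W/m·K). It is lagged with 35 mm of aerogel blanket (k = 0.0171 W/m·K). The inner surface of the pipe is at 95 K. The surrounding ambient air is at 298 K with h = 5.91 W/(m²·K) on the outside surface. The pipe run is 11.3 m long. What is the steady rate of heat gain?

For a radial system each layer contributes R = ln(r_out/r_in)/(2πkL); films add R = 1/(hA).
R_cast iron pipe wall = ln(22.5/19)/(2π×49.9×11.3) = 4.772×10^-5 K/W
R_aerogel blanket = ln(57.5/22.5)/(2π×0.0171×11.3) = 0.7728 K/W
R_outer film = 1/(h_o·2πr_oL) = 1/(5.91×2π×0.0575×11.3) = 0.04145 K/W
R_total = 0.8143 K/W
Q = ΔT/R_total = 203/0.8143

Q ≈ 249 W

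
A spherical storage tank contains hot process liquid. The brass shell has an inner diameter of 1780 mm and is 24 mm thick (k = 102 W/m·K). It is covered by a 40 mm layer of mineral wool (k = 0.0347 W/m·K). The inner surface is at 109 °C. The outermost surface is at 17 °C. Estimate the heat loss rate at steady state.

Each spherical layer contributes R = (1/r_i − 1/r_o)/(4πk):
R_brass shell = (1/0.89 − 1/0.914)/(4π×102) = 2.302×10^-5 K/W
R_mineral wool = (1/0.914 − 1/0.954)/(4π×0.0347) = 0.1052 K/W
R_total = 0.1052 K/W
Q = ΔT/R_total = 92/0.1052

Q ≈ 874 W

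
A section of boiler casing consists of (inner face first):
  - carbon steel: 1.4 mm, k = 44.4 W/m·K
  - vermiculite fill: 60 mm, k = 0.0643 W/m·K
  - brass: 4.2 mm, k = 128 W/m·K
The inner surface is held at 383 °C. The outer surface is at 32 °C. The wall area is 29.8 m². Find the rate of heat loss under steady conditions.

Model the wall as resistances in series:
R_carbon steel = L/(kA) = 0.0014/(44.4×29.8) = 1.058×10^-6 K/W
R_vermiculite fill = L/(kA) = 0.06/(0.0643×29.8) = 0.03131 K/W
R_brass = L/(kA) = 0.0042/(128×29.8) = 1.101×10^-6 K/W
R_total = 0.03132 K/W
Q = ΔT / R_total = 351 / 0.03132

Q ≈ 11200 W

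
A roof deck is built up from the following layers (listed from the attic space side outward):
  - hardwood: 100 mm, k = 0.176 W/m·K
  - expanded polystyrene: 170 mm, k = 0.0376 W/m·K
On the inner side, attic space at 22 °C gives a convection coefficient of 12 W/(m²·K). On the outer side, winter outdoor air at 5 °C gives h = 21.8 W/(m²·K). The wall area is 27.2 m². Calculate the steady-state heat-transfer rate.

Q ≈ 88.6 W

Series thermal resistances:
R_inner film = 1/(h_i·A) = 1/(12×27.2) = 0.003064 K/W
R_hardwood = L/(kA) = 0.1/(0.176×27.2) = 0.02089 K/W
R_expanded polystyrene = L/(kA) = 0.17/(0.0376×27.2) = 0.1662 K/W
R_outer film = 1/(h_o·A) = 1/(21.8×27.2) = 0.001686 K/W
R_total = 0.1919 K/W
Q = ΔT / R_total = 17 / 0.1919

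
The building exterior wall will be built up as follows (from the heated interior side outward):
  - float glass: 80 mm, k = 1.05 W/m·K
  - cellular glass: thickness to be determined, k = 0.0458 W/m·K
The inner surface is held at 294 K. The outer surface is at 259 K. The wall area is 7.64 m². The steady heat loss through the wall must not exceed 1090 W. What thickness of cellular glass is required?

L ≈ 7.75 mm

Treating each layer as a thermal resistance in series:
R_float glass = L/(kA) = 0.08/(1.05×7.64) = 0.009973 K/W
Sum of the known resistances R_other = 0.009973 K/W
Required total resistance R_tot = ΔT/Q_allow = 35/1090 = 0.03211 K/W
R_cellular glass = R_tot − R_other = 0.02214 K/W
L = R·k·A = 0.02214×0.0458×7.64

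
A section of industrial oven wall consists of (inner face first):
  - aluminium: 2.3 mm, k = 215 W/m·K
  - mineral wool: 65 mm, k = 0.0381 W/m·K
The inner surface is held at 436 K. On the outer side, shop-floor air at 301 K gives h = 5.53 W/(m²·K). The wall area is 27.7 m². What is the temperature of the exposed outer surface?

T ≈ 314 K

Model the wall as resistances in series:
R_aluminium = L/(kA) = 0.0023/(215×27.7) = 3.862×10^-7 K/W
R_mineral wool = L/(kA) = 0.065/(0.0381×27.7) = 0.06159 K/W
R_outer film = 1/(h_o·A) = 1/(5.53×27.7) = 0.006528 K/W
R_total = 0.06812 K/W;  Q = ΔT/R_total = 135/0.06812 = 1982 W
T_interface = T_inner − Q·ΣR(inner→interface) = 436 − 1980×0.06159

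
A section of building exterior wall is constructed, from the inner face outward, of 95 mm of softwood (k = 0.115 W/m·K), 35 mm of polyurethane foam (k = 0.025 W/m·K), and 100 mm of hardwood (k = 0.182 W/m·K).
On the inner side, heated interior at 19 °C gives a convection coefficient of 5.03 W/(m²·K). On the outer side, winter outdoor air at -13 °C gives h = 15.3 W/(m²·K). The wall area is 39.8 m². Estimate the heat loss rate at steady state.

Q ≈ 419 W

Thermal resistances in series:
R_inner film = 1/(h_i·A) = 1/(5.03×39.8) = 0.004995 K/W
R_softwood = L/(kA) = 0.095/(0.115×39.8) = 0.02076 K/W
R_polyurethane foam = L/(kA) = 0.035/(0.025×39.8) = 0.03518 K/W
R_hardwood = L/(kA) = 0.1/(0.182×39.8) = 0.01381 K/W
R_outer film = 1/(h_o·A) = 1/(15.3×39.8) = 0.001642 K/W
R_total = 0.07637 K/W
Q = ΔT / R_total = 32 / 0.07637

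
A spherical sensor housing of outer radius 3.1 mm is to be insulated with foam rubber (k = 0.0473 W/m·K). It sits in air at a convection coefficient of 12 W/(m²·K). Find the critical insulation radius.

r_cr ≈ 7.88 mm

For a sphere r_cr = 2k/h = 2×0.0473/12
r_cr = 7.88 mm; since the bare radius (3.1 mm) is below r_cr, adding a thin layer of insulation will *increase* heat loss.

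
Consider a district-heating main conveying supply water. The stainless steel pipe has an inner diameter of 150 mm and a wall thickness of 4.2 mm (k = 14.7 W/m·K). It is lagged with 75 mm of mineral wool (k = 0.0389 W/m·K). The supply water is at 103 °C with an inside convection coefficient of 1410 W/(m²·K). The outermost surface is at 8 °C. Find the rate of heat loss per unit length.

q′ ≈ 34.8 W/m

Per-layer cylindrical resistances, series-summed:
R_inner film = 1/(h_i·2πr₁L) = 1/(1410×2π×0.075×1) = 0.001505 K/W
R_stainless steel pipe wall = ln(79.2/75)/(2π×14.7×1) = 5.899×10^-4 K/W
R_mineral wool = ln(154.2/79.2)/(2π×0.0389×1) = 2.726 K/W
R_total = 2.728 K/W
Q = ΔT/R_total = 95/2.728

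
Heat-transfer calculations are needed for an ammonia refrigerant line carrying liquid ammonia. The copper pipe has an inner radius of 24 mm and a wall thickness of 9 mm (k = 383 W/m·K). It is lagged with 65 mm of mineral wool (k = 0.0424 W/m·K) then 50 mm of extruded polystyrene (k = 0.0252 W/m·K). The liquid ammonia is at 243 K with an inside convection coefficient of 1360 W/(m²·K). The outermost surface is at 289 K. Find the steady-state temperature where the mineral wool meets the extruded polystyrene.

T ≈ 271 K

Cylindrical conduction, so R = ln(r₂/r₁)/(2πkL) per layer, in series:
R_inner film = 1/(h_i·2πr₁L) = 1/(1360×2π×0.024×1) = 0.004876 K/W
R_copper pipe wall = ln(33/24)/(2π×383×1) = 1.323×10^-4 K/W
R_mineral wool = ln(98/33)/(2π×0.0424×1) = 4.086 K/W
R_extruded polystyrene = ln(148/98)/(2π×0.0252×1) = 2.604 K/W
R_total = 6.694 K/W
Q = ΔT/R_total = 46/6.694
Q = 6.87 W/m
T_interface = T_inner + Q·ΣR(inner→interface) = 243 + 6.87×4.091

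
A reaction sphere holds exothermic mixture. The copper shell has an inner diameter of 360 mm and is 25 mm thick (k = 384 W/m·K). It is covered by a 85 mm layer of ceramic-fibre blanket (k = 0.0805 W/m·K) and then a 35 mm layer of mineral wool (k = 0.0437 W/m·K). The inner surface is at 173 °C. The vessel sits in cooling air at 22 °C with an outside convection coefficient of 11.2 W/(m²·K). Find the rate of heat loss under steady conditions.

Spherical conduction: R = (1/r_in − 1/r_out)/(4πk) per layer; series-sum.
R_copper shell = (1/0.18 − 1/0.205)/(4π×384) = 1.404×10^-4 K/W
R_ceramic-fibre blanket = (1/0.205 − 1/0.29)/(4π×0.0805) = 1.413 K/W
R_mineral wool = (1/0.29 − 1/0.325)/(4π×0.0437) = 0.6762 K/W
R_outer film = 1/(h·4πr_o²) = 1/(11.2×4π×0.325²) = 0.06727 K/W
R_total = 2.157 K/W
Q = ΔT/R_total = 151/2.157

Q ≈ 70 W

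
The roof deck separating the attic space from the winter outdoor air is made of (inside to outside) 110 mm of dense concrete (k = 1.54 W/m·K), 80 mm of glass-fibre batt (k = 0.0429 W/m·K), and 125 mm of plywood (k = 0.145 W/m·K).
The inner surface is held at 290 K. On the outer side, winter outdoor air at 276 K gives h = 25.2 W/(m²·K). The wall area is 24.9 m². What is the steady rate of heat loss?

Q ≈ 123 W

Model the wall as resistances in series:
R_dense concrete = L/(kA) = 0.11/(1.54×24.9) = 0.002869 K/W
R_glass-fibre batt = L/(kA) = 0.08/(0.0429×24.9) = 0.07489 K/W
R_plywood = L/(kA) = 0.125/(0.145×24.9) = 0.03462 K/W
R_outer film = 1/(h_o·A) = 1/(25.2×24.9) = 0.001594 K/W
R_total = 0.114 K/W
Q = ΔT / R_total = 14 / 0.114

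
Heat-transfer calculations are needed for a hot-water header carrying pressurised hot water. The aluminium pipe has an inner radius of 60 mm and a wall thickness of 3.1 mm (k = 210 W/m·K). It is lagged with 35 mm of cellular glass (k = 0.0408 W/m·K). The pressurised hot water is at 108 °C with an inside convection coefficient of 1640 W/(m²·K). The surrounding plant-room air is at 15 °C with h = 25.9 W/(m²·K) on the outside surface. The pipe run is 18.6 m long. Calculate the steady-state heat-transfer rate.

Q ≈ 969 W

Per-layer cylindrical resistances, series-summed:
R_inner film = 1/(h_i·2πr₁L) = 1/(1640×2π×0.06×18.6) = 8.696×10^-5 K/W
R_aluminium pipe wall = ln(63.1/60)/(2π×210×18.6) = 2.053×10^-6 K/W
R_cellular glass = ln(98.1/63.1)/(2π×0.0408×18.6) = 0.09254 K/W
R_outer film = 1/(h_o·2πr_oL) = 1/(25.9×2π×0.0981×18.6) = 0.003368 K/W
R_total = 0.096 K/W
Q = ΔT/R_total = 93/0.096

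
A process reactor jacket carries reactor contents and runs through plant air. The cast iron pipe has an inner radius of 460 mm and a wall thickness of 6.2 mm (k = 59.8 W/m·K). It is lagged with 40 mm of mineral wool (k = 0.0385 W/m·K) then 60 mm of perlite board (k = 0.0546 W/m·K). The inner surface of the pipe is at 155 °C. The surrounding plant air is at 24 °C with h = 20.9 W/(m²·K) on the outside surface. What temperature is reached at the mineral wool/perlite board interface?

T ≈ 89.5 °C

For a radial system each layer contributes R = ln(r_out/r_in)/(2πkL); films add R = 1/(hA).
R_cast iron pipe wall = ln(466.2/460)/(2π×59.8×1) = 3.563×10^-5 K/W
R_mineral wool = ln(506.2/466.2)/(2π×0.0385×1) = 0.3403 K/W
R_perlite board = ln(566.2/506.2)/(2π×0.0546×1) = 0.3265 K/W
R_outer film = 1/(h_o·2πr_oL) = 1/(20.9×2π×0.5662×1) = 0.01345 K/W
R_total = 0.6803 K/W
Q = ΔT/R_total = 131/0.6803
Q = 193 W/m
T_interface = T_inner − Q·ΣR(inner→interface) = 155 − 193×0.3403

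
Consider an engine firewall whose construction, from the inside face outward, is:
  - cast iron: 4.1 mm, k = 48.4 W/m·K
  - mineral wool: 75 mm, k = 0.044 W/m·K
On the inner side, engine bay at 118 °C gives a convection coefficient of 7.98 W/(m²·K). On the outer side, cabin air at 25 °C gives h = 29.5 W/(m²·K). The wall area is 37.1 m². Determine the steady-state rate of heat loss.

Treating each layer as a thermal resistance in series:
R_inner film = 1/(h_i·A) = 1/(7.98×37.1) = 0.003378 K/W
R_cast iron = L/(kA) = 0.0041/(48.4×37.1) = 2.283×10^-6 K/W
R_mineral wool = L/(kA) = 0.075/(0.044×37.1) = 0.04594 K/W
R_outer film = 1/(h_o·A) = 1/(29.5×37.1) = 9.137×10^-4 K/W
R_total = 0.05024 K/W
Q = ΔT / R_total = 93 / 0.05024

Q ≈ 1850 W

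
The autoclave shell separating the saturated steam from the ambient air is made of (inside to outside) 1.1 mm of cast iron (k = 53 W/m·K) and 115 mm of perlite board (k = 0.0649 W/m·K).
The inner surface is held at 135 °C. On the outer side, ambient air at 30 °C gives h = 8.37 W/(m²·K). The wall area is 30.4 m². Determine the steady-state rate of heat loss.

Thermal resistances in series:
R_cast iron = L/(kA) = 0.0011/(53×30.4) = 6.827×10^-7 K/W
R_perlite board = L/(kA) = 0.115/(0.0649×30.4) = 0.05829 K/W
R_outer film = 1/(h_o·A) = 1/(8.37×30.4) = 0.00393 K/W
R_total = 0.06222 K/W
Q = ΔT / R_total = 105 / 0.06222

Q ≈ 1690 W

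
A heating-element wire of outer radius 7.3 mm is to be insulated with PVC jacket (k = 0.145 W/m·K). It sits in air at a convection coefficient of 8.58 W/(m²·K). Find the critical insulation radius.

r_cr ≈ 16.9 mm

For a cylinder r_cr = k/h = 0.145/8.58
r_cr = 16.9 mm; since the bare radius (7.3 mm) is below r_cr, adding a thin layer of insulation will *increase* heat loss.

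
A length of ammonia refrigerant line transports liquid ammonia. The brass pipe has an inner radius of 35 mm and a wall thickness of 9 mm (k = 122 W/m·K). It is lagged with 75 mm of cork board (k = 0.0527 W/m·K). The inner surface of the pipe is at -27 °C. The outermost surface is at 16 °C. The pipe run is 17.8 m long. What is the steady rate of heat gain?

Cylindrical conduction, so R = ln(r₂/r₁)/(2πkL) per layer, in series:
R_brass pipe wall = ln(44/35)/(2π×122×17.8) = 1.677×10^-5 K/W
R_cork board = ln(119/44)/(2π×0.0527×17.8) = 0.1688 K/W
R_total = 0.1688 K/W
Q = ΔT/R_total = 43/0.1688

Q ≈ 255 W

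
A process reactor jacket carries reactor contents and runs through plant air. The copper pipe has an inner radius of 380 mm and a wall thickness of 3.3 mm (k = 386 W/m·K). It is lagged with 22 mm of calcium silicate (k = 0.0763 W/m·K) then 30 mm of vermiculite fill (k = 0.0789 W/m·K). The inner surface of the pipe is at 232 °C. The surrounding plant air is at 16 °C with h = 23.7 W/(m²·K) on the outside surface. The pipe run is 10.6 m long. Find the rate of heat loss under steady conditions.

Cylindrical conduction, so R = ln(r₂/r₁)/(2πkL) per layer, in series:
R_copper pipe wall = ln(383.3/380)/(2π×386×10.6) = 3.363×10^-7 K/W
R_calcium silicate = ln(405.3/383.3)/(2π×0.0763×10.6) = 0.01098 K/W
R_vermiculite fill = ln(435.3/405.3)/(2π×0.0789×10.6) = 0.01359 K/W
R_outer film = 1/(h_o·2πr_oL) = 1/(23.7×2π×0.4353×10.6) = 0.001455 K/W
R_total = 0.02603 K/W
Q = ΔT/R_total = 216/0.02603

Q ≈ 8300 W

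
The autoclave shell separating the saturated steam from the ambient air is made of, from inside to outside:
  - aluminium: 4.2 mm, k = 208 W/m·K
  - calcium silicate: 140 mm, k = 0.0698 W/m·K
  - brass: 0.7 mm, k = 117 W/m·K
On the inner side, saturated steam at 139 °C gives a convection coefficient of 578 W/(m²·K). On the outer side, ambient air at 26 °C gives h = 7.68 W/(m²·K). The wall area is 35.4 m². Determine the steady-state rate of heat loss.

Using the resistance-network approach (series):
R_inner film = 1/(h_i·A) = 1/(578×35.4) = 4.887×10^-5 K/W
R_aluminium = L/(kA) = 0.0042/(208×35.4) = 5.704×10^-7 K/W
R_calcium silicate = L/(kA) = 0.14/(0.0698×35.4) = 0.05666 K/W
R_brass = L/(kA) = 0.0007/(117×35.4) = 1.69×10^-7 K/W
R_outer film = 1/(h_o·A) = 1/(7.68×35.4) = 0.003678 K/W
R_total = 0.06039 K/W
Q = ΔT / R_total = 113 / 0.06039

Q ≈ 1870 W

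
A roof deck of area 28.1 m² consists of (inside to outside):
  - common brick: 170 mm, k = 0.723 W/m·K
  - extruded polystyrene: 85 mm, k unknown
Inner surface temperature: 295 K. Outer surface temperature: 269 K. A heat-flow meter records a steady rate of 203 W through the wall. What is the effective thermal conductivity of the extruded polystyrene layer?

Model the wall as resistances in series:
R_common brick = L/(kA) = 0.17/(0.723×28.1) = 0.008368 K/W
Sum of known resistances R_other = 0.008368 K/W
Total R = ΔT/Q = 26/203 = 0.1281 K/W
R_extruded polystyrene = R_total − R_other = 0.1197 K/W
k = L/(R·A) = 0.085/(0.1197×28.1)

k ≈ 0.0253 W/(m·K)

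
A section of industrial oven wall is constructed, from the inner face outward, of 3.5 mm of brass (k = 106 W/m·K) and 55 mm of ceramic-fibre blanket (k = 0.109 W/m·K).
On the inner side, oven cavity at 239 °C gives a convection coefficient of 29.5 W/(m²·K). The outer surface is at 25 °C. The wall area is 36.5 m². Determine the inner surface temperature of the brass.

T ≈ 226 °C

Model the wall as resistances in series:
R_inner film = 1/(h_i·A) = 1/(29.5×36.5) = 9.287×10^-4 K/W
R_brass = L/(kA) = 0.0035/(106×36.5) = 9.046×10^-7 K/W
R_ceramic-fibre blanket = L/(kA) = 0.055/(0.109×36.5) = 0.01382 K/W
R_total = 0.01475 K/W;  Q = ΔT/R_total = 214/0.01475 = 14500 W
T_interface = T_inner − Q·ΣR(inner→interface) = 239 − 14500×9.287×10^-4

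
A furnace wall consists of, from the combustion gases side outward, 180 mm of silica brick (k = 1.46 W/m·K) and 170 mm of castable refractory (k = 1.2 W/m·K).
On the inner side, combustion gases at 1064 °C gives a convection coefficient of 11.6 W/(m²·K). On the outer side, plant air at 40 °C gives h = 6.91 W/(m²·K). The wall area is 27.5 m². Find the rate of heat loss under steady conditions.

Q ≈ 56800 W

Model the wall as resistances in series:
R_inner film = 1/(h_i·A) = 1/(11.6×27.5) = 0.003135 K/W
R_silica brick = L/(kA) = 0.18/(1.46×27.5) = 0.004483 K/W
R_castable refractory = L/(kA) = 0.17/(1.2×27.5) = 0.005152 K/W
R_outer film = 1/(h_o·A) = 1/(6.91×27.5) = 0.005262 K/W
R_total = 0.01803 K/W
Q = ΔT / R_total = 1024 / 0.01803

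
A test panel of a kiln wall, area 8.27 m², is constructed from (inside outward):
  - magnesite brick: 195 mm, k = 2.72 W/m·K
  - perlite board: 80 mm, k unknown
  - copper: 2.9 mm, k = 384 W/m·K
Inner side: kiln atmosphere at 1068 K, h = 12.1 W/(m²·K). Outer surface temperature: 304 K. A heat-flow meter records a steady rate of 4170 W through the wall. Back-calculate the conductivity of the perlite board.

k ≈ 0.0588 W/(m·K)

Treating each layer as a thermal resistance in series:
R_inner film = 1/(h_i·A) = 1/(12.1×8.27) = 0.009993 K/W
R_magnesite brick = L/(kA) = 0.195/(2.72×8.27) = 0.008669 K/W
R_copper = L/(kA) = 0.0029/(384×8.27) = 9.132×10^-7 K/W
Sum of known resistances R_other = 0.01866 K/W
Total R = ΔT/Q = 764/4170 = 0.1832 K/W
R_perlite board = R_total − R_other = 0.1646 K/W
k = L/(R·A) = 0.08/(0.1646×8.27)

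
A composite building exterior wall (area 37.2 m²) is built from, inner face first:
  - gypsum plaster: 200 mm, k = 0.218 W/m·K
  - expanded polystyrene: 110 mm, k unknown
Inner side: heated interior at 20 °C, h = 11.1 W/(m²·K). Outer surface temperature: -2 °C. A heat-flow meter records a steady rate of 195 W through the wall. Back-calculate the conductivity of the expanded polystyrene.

Treating each layer as a thermal resistance in series:
R_inner film = 1/(h_i·A) = 1/(11.1×37.2) = 0.002422 K/W
R_gypsum plaster = L/(kA) = 0.2/(0.218×37.2) = 0.02466 K/W
Sum of known resistances R_other = 0.02708 K/W
Total R = ΔT/Q = 22/195 = 0.1128 K/W
R_expanded polystyrene = R_total − R_other = 0.08574 K/W
k = L/(R·A) = 0.11/(0.08574×37.2)

k ≈ 0.0345 W/(m·K)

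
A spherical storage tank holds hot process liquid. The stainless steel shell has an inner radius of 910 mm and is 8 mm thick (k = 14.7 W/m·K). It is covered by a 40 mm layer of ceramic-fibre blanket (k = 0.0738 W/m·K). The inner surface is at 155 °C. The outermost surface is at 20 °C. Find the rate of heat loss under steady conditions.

Q ≈ 2750 W

For a spherical shell R = (1/r₁ − 1/r₂)/(4πk); film R = 1/(h·4πr²). In series:
R_stainless steel shell = (1/0.91 − 1/0.918)/(4π×14.7) = 5.184×10^-5 K/W
R_ceramic-fibre blanket = (1/0.918 − 1/0.958)/(4π×0.0738) = 0.04904 K/W
R_total = 0.0491 K/W
Q = ΔT/R_total = 135/0.0491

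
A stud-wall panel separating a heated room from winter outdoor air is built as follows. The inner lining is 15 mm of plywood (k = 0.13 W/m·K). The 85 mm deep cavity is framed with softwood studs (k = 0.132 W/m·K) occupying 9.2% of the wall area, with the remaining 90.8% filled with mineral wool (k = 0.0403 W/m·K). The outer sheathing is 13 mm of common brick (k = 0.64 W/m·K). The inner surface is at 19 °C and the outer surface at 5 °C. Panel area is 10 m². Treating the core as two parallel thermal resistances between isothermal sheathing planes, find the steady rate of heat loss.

Sheathing layers in series; stud and cavity paths in parallel between them.
R_inner = 0.015/(0.13×10) = 0.01154 K/W
R_stud  = 0.085/(0.132×0.092×10) = 0.6999 K/W
R_cav   = 0.085/(0.0403×0.908×10) = 0.2323 K/W
1/R_core = 1/R_stud + 1/R_cav → R_core = 0.1744 K/W
R_outer = 0.013/(0.64×10) = 0.002031 K/W
R_total = 0.188 K/W
Q = ΔT/R_total = 14/0.188

Q ≈ 74.5 W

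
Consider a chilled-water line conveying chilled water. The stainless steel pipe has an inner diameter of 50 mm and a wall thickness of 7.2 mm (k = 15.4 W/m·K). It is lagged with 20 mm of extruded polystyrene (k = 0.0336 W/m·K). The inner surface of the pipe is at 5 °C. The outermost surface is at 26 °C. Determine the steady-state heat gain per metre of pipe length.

Radial resistances (cylindrical: R_cond = ln(r_o/r_i)/(2πkL), R_conv = 1/(h·2πrL)):
R_stainless steel pipe wall = ln(32.2/25)/(2π×15.4×1) = 0.002616 K/W
R_extruded polystyrene = ln(52.2/32.2)/(2π×0.0336×1) = 2.288 K/W
R_total = 2.291 K/W
Q = ΔT/R_total = 21/2.291

q′ ≈ 9.17 W/m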